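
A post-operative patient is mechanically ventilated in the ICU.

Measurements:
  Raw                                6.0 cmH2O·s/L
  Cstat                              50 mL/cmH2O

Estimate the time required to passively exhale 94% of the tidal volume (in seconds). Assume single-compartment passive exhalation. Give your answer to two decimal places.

0.84

τ = R × C = 6.0 × 50 mL/cmH2O = 6.0 × 0.050 L/cmH2O = 0.3 s.
Exhaled fraction f = 1 − e^(−t/τ) → t = −τ·ln(1 − f) = −0.3·ln(0.06) = 0.844 s.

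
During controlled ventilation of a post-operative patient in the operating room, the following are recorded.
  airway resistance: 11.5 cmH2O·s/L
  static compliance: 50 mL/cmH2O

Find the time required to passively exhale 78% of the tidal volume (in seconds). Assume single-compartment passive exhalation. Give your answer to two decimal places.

τ = R × C = 11.5 × 50 mL/cmH2O = 11.5 × 0.050 L/cmH2O = 0.575 s.
Exhaled fraction f = 1 − e^(−t/τ) → t = −τ·ln(1 − f) = −0.575·ln(0.22) = 0.8706 s.

0.87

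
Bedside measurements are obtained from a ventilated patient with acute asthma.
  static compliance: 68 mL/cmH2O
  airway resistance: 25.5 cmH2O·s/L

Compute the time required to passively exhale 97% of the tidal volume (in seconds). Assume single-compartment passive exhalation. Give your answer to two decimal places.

τ = R × C = 25.5 × 68 mL/cmH2O = 25.5 × 0.068 L/cmH2O = 1.734 s.
Exhaled fraction f = 1 − e^(−t/τ) → t = −τ·ln(1 − f) = −1.734·ln(0.03) = 6.08 s.

6.08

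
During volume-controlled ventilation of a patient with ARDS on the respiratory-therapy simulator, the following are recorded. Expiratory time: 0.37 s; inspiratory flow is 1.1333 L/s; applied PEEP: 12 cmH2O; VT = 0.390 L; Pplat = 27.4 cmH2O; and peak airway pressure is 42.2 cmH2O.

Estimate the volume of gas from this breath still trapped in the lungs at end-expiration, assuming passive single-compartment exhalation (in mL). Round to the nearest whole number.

127

R = (PIP − Pplat)/V̇ = (42.2 − 27.4) / 1.1333 = 14.8/1.1333 = 13.059 cmH2O·s/L.
C = Vt/(Pplat − PEEP) = 390.0 / (27.4 − 12) = 390.0/15.4 = 25.325 mL/cmH2O.
τ = R × C = 13.059 × 0.02533 L/cmH2O = 0.3308 s.
Fraction remaining = e^(−Te/τ) = e^(−0.37/0.3308) = 0.3268.
Trapped volume = 390.0 × 0.3268 = 127.45 mL.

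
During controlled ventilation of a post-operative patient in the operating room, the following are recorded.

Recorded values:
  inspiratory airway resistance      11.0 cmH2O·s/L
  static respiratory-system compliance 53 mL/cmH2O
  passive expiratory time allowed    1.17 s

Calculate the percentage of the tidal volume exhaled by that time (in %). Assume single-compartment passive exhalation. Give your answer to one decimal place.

86.6

τ = R × C = 11.0 × 53 mL/cmH2O = 11.0 × 0.053 L/cmH2O = 0.583 s.
Passive exhalation: V(t)/V₀ = e^(−t/τ) = e^(−1.17/0.583) = 0.1344.
Fraction exhaled = 1 − 0.1344 = 0.8656 → 86.56%.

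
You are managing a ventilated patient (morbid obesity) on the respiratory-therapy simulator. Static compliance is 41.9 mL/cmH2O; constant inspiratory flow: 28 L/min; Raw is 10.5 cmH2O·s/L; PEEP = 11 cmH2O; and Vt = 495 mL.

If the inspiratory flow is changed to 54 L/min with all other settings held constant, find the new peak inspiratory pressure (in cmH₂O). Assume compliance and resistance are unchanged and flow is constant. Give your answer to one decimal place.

32.3

Flow: 28 L/min ÷ 60 = 0.4667 L/s.
New flow: 54 L/min ÷ 60 = 0.9 L/s.
PIP = Vt/C + R·V̇ + PEEP (constant-flow equation of motion).
Only the resistive term changes: ΔPIP = R × ΔV̇ = 10.5 × (0.9 − 0.4667) = 10.5 × 0.4333 = 4.55 cmH2O.
Original PIP = 495/41.9 + 10.5×0.4667 + 11 = 27.714 cmH2O; new PIP = 27.714 + (4.55) = 32.264 cmH2O.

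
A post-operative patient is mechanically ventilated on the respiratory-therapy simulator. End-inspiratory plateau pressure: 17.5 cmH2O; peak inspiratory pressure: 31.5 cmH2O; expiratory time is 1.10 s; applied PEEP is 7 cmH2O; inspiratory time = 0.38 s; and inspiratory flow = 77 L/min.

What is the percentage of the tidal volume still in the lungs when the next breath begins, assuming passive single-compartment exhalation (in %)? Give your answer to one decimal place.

11.4

Flow: 77 L/min ÷ 60 = 1.2833 L/s.
Vt = flow × Ti = 1.2833 L/s × 0.38 s × 1000 mL/L = 487.65 mL.
R = (PIP − Pplat)/V̇ = (31.5 − 17.5) / 1.2833 = 14.0/1.2833 = 10.909 cmH2O·s/L.
C = Vt/(Pplat − PEEP) = 487.65 / (17.5 − 7) = 487.65/10.5 = 46.443 mL/cmH2O.
τ = R × C = 10.909 × 0.04644 L/cmH2O = 0.5066 s.
Fraction remaining at end-expiration = e^(−Te/τ) = e^(−1.10/0.5066) = 0.114 → 11.4%.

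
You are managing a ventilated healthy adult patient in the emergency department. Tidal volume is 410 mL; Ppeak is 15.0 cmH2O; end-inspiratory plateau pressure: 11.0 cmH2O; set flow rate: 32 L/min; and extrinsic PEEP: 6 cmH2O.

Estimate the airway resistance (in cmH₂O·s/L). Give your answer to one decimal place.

7.5

Flow: 32 L/min ÷ 60 = 0.5333 L/s.
Raw = (PIP − Pplat) / flow = (15.0 − 11.0) / 0.5333 = 4.0 / 0.5333 = 7.5 cmH2O·s/L.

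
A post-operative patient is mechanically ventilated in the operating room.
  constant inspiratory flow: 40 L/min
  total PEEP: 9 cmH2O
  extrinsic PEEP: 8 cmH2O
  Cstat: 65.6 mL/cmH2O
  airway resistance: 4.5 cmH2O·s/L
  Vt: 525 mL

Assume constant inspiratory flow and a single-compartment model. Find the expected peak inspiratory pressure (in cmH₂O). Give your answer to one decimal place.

Flow: 40 L/min ÷ 60 = 0.6667 L/s.
Total PEEP = 9 cmH2O (set 8 + intrinsic 1); this is the baseline alveolar pressure.
Equation of motion (constant flow): PIP = Vt/C + R·V̇ + PEEP.
PIP = 525/65.6 + 4.5×0.6667 + 9 = 8.003 + 3.0 + 9 = 20.003 cmH2O.

20.0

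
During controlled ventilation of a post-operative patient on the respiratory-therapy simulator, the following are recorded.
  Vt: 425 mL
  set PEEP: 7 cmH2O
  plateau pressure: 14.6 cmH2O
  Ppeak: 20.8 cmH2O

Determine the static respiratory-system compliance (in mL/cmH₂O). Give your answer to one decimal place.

Cstat = Vt / (Pplat − PEEP) = 425 / (14.6 − 7) = 425 / 7.6 = 55.921 mL/cmH2O.

55.9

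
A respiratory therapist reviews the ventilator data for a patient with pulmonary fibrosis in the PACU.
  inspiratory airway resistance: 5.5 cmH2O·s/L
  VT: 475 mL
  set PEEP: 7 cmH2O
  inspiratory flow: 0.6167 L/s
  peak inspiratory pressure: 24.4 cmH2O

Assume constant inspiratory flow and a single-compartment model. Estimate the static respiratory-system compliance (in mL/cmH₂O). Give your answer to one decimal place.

33.9

Equation of motion (constant flow): PIP = Vt/C + R·V̇ + PEEP.
Vt/C = PIP − R·V̇ − PEEP = 24.4 − 5.5×0.6167 − 7 = 24.4 − 3.392 − 7 = 14.008 cmH2O.
C = Vt / 14.008 = 475 / 14.008 = 33.909 mL/cmH2O.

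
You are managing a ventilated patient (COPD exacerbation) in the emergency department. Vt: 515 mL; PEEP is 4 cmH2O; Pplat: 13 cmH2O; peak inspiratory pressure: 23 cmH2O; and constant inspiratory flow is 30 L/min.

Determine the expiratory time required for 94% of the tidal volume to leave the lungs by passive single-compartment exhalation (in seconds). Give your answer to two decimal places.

Flow: 30 L/min ÷ 60 = 0.5 L/s.
R = (PIP − Pplat)/V̇ = (23 − 13) / 0.5 = 10.0/0.5 = 20.0 cmH2O·s/L.
C = Vt/(Pplat − PEEP) = 515.0 / (13 − 4) = 515.0/9.0 = 57.222 mL/cmH2O.
τ = R × C = 20.0 × 0.05722 L/cmH2O = 1.144 s.
t = −τ·ln(1 − 0.94) = −1.144·ln(0.06) = 3.219 s.

3.22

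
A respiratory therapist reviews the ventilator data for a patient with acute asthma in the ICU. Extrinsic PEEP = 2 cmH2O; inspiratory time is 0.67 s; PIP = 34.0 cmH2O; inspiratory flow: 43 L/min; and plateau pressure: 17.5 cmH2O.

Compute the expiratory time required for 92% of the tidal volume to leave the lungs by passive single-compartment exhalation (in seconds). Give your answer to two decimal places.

Flow: 43 L/min ÷ 60 = 0.7167 L/s.
Vt = flow × Ti = 0.7167 L/s × 0.67 s × 1000 mL/L = 480.19 mL.
R = (PIP − Pplat)/V̇ = (34.0 − 17.5) / 0.7167 = 16.5/0.7167 = 23.022 cmH2O·s/L.
C = Vt/(Pplat − PEEP) = 480.19 / (17.5 − 2) = 480.19/15.5 = 30.98 mL/cmH2O.
τ = R × C = 23.022 × 0.03098 L/cmH2O = 0.7132 s.
t = −τ·ln(1 − 0.92) = −0.7132·ln(0.08) = 1.801 s.

1.80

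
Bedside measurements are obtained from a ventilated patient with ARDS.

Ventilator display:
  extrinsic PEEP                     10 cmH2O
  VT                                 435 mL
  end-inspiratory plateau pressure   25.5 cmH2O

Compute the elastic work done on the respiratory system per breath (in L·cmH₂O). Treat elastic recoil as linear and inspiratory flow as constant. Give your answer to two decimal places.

Elastic work ≈ ½ × (Pplat − PEEP) × Vt = 0.5 × (25.5 − 10) × 0.435 L = 0.5 × 15.5 × 0.435 = 3.371 L·cmH2O.

3.37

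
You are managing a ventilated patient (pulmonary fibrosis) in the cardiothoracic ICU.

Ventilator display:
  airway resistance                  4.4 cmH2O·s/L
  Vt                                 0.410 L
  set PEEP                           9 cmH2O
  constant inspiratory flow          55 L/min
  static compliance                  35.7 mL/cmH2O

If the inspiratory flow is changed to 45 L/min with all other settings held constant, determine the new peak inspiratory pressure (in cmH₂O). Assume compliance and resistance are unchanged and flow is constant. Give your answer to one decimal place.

Flow: 55 L/min ÷ 60 = 0.9167 L/s.
New flow: 45 L/min ÷ 60 = 0.75 L/s.
PIP = Vt/C + R·V̇ + PEEP (constant-flow equation of motion).
Only the resistive term changes: ΔPIP = R × ΔV̇ = 4.4 × (0.75 − 0.9167) = 4.4 × -0.1667 = -0.7335 cmH2O.
Original PIP = 410/35.7 + 4.4×0.9167 + 9 = 24.518 cmH2O; new PIP = 24.518 + (-0.7335) = 23.785 cmH2O.

23.8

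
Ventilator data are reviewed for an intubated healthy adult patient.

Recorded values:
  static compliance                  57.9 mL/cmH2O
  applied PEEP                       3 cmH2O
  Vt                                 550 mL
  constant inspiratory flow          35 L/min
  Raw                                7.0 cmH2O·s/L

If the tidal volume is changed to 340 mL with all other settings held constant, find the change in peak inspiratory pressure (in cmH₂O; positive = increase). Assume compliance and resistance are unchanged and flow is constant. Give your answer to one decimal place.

-3.6

PIP = Vt/C + R·V̇ + PEEP (constant-flow equation of motion).
Only the elastic term changes: ΔPIP = ΔVt / C = (340 − 550) / 57.9 = -3.627 cmH2O.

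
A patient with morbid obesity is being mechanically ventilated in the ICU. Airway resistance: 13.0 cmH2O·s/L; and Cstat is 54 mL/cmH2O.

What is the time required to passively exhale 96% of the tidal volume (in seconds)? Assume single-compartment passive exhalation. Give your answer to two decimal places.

τ = R × C = 13.0 × 54 mL/cmH2O = 13.0 × 0.054 L/cmH2O = 0.702 s.
Exhaled fraction f = 1 − e^(−t/τ) → t = −τ·ln(1 − f) = −0.702·ln(0.04) = 2.26 s.

2.26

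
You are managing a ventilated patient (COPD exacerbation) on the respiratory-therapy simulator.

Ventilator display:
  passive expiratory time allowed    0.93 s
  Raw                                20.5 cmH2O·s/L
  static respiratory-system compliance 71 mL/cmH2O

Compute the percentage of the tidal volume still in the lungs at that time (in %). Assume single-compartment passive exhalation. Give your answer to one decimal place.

τ = R × C = 20.5 × 71 mL/cmH2O = 20.5 × 0.071 L/cmH2O = 1.456 s.
Passive exhalation: V(t)/V₀ = e^(−t/τ) = e^(−0.93/1.456) = 0.528.
Fraction remaining = 0.528 → 52.8%.

52.8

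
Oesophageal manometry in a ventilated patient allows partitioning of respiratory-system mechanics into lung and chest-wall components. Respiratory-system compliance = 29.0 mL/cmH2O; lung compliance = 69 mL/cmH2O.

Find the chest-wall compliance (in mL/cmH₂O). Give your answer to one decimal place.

1/Ccw = 1/Crs − 1/CL.
1/Ccw = 1/29.0 − 1/69 = 0.01999.
Ccw = 50.025 mL/cmH2O.

50.0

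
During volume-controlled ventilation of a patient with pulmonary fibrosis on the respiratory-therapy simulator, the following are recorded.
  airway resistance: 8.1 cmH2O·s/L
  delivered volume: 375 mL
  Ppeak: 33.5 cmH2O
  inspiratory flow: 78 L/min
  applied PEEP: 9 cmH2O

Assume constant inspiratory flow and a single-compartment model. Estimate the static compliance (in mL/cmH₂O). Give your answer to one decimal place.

26.8

Flow: 78 L/min ÷ 60 = 1.3 L/s.
Equation of motion (constant flow): PIP = Vt/C + R·V̇ + PEEP.
Vt/C = PIP − R·V̇ − PEEP = 33.5 − 8.1×1.3 − 9 = 33.5 − 10.53 − 9 = 13.97 cmH2O.
C = Vt / 13.97 = 375 / 13.97 = 26.843 mL/cmH2O.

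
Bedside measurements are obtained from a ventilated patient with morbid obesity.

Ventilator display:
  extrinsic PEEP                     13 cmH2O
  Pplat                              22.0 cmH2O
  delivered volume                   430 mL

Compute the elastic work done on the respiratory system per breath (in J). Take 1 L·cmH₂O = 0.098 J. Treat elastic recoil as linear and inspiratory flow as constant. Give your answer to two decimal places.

Elastic work ≈ ½ × (Pplat − PEEP) × Vt = 0.5 × (22.0 − 13) × 0.430 L = 0.5 × 9.0 × 0.430 = 1.935 L·cmH2O.
× 0.098 J/(L·cmH2O) → 0.1896 J.

0.19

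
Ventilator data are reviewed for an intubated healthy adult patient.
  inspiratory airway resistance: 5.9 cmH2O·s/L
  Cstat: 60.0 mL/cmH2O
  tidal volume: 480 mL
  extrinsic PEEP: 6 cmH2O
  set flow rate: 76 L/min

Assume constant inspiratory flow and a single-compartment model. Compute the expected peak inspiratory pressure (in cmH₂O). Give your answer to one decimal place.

21.5

Flow: 76 L/min ÷ 60 = 1.2667 L/s.
Equation of motion (constant flow): PIP = Vt/C + R·V̇ + PEEP.
PIP = 480/60.0 + 5.9×1.2667 + 6 = 8.0 + 7.474 + 6 = 21.474 cmH2O.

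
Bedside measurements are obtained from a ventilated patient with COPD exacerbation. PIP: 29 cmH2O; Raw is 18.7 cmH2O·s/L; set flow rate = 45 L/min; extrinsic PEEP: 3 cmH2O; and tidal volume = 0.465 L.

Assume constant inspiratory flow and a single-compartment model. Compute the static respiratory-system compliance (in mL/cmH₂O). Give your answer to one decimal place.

Flow: 45 L/min ÷ 60 = 0.75 L/s.
Equation of motion (constant flow): PIP = Vt/C + R·V̇ + PEEP.
Vt/C = PIP − R·V̇ − PEEP = 29 − 18.7×0.75 − 3 = 29 − 14.025 − 3 = 11.975 cmH2O.
C = Vt / 11.975 = 465 / 11.975 = 38.831 mL/cmH2O.

38.8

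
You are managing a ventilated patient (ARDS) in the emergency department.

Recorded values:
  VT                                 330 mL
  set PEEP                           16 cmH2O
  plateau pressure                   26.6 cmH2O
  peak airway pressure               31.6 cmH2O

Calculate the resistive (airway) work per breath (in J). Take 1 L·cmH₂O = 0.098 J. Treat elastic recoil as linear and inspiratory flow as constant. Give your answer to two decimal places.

With constant inspiratory flow the resistive pressure is constant at PIP − Pplat = 31.6 − 26.6 = 5.0 cmH2O, so resistive work = 5.0 × 0.330 = 1.65 L·cmH2O.
× 0.098 J/(L·cmH2O) → 0.1617 J.

0.16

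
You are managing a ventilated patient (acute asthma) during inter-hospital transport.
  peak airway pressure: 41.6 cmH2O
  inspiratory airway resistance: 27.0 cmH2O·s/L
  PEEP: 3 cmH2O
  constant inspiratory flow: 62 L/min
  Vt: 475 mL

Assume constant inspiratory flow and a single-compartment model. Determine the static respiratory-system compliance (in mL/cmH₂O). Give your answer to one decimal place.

Flow: 62 L/min ÷ 60 = 1.0333 L/s.
Equation of motion (constant flow): PIP = Vt/C + R·V̇ + PEEP.
Vt/C = PIP − R·V̇ − PEEP = 41.6 − 27.0×1.0333 − 3 = 41.6 − 27.899 − 3 = 10.701 cmH2O.
C = Vt / 10.701 = 475 / 10.701 = 44.388 mL/cmH2O.

44.4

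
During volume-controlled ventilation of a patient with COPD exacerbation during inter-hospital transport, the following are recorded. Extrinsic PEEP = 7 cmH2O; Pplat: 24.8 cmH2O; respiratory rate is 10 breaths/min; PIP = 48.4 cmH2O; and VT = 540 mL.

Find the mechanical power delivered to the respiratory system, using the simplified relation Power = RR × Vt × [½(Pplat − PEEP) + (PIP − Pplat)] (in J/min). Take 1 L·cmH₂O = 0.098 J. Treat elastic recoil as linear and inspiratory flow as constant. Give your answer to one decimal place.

17.2

Per-breath work = Vt × [½(Pplat−PEEP) + (PIP−Pplat)] = 0.540 × [0.5×17.8 + 23.6] = 0.540 × 32.5 = 17.55 L·cmH2O.
Power = 10 × 17.55 = 175.5 L·cmH2O/min.
× 0.098 J/(L·cmH2O) → 17.199 J/min.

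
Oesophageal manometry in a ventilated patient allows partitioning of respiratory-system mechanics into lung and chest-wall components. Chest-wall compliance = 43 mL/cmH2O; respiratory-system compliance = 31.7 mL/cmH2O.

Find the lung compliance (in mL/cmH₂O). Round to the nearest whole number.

121

1/CL = 1/Crs − 1/Ccw.
1/CL = 1/31.7 − 1/43 = 0.00829.
CL = 120.63 mL/cmH2O.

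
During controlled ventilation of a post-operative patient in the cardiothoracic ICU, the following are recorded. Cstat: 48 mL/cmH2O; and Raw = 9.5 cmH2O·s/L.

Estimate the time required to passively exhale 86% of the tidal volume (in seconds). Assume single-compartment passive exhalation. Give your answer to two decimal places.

0.90

τ = R × C = 9.5 × 48 mL/cmH2O = 9.5 × 0.048 L/cmH2O = 0.456 s.
Exhaled fraction f = 1 − e^(−t/τ) → t = −τ·ln(1 − f) = −0.456·ln(0.14) = 0.8965 s.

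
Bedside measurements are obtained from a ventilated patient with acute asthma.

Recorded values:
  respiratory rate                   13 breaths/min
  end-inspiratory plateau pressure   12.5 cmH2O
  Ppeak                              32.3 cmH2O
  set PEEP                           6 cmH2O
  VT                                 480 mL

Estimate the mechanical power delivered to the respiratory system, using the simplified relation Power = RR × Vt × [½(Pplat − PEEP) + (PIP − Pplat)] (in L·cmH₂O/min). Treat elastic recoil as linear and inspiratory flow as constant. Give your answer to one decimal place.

143.8

Per-breath work = Vt × [½(Pplat−PEEP) + (PIP−Pplat)] = 0.480 × [0.5×6.5 + 19.8] = 0.480 × 23.05 = 11.064 L·cmH2O.
Power = 13 × 11.064 = 143.83 L·cmH2O/min.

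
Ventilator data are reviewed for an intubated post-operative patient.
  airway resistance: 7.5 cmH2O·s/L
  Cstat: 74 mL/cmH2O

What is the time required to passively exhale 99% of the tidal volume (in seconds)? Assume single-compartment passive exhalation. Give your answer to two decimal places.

2.56

τ = R × C = 7.5 × 74 mL/cmH2O = 7.5 × 0.074 L/cmH2O = 0.555 s.
Exhaled fraction f = 1 − e^(−t/τ) → t = −τ·ln(1 − f) = −0.555·ln(0.01) = 2.556 s.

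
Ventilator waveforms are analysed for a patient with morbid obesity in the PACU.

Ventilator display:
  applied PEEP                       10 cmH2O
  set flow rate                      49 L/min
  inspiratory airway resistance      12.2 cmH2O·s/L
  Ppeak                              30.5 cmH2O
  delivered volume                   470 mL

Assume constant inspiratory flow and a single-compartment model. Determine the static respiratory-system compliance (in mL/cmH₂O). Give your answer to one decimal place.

Flow: 49 L/min ÷ 60 = 0.8167 L/s.
Equation of motion (constant flow): PIP = Vt/C + R·V̇ + PEEP.
Vt/C = PIP − R·V̇ − PEEP = 30.5 − 12.2×0.8167 − 10 = 30.5 − 9.964 − 10 = 10.536 cmH2O.
C = Vt / 10.536 = 470 / 10.536 = 44.609 mL/cmH2O.

44.6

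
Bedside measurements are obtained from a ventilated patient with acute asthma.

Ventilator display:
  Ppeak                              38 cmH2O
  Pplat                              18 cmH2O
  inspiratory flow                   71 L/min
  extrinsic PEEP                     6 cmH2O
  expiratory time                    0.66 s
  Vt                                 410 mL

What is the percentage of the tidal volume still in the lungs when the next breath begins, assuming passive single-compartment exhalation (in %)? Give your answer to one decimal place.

31.9

Flow: 71 L/min ÷ 60 = 1.1833 L/s.
R = (PIP − Pplat)/V̇ = (38 − 18) / 1.1833 = 20.0/1.1833 = 16.902 cmH2O·s/L.
C = Vt/(Pplat − PEEP) = 410.0 / (18 − 6) = 410.0/12.0 = 34.167 mL/cmH2O.
τ = R × C = 16.902 × 0.03417 L/cmH2O = 0.5775 s.
Fraction remaining at end-expiration = e^(−Te/τ) = e^(−0.66/0.5775) = 0.3189 → 31.89%.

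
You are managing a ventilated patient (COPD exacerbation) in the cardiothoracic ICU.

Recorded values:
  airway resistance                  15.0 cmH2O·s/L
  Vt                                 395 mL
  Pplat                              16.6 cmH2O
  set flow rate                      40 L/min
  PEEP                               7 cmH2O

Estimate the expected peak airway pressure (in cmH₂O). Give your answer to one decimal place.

26.6

Flow: 40 L/min ÷ 60 = 0.6667 L/s.
PIP = Pplat + Raw × flow = 16.6 + 15.0 × 0.6667 = 16.6 + 10.001 = 26.601 cmH2O.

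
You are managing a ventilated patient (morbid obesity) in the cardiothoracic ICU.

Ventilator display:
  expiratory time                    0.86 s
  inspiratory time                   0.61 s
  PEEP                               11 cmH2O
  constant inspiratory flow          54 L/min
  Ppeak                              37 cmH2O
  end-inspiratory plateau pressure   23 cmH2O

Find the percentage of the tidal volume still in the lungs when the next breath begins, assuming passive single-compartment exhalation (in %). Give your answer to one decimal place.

29.9

Flow: 54 L/min ÷ 60 = 0.9 L/s.
Vt = flow × Ti = 0.9 L/s × 0.61 s × 1000 mL/L = 549.0 mL.
R = (PIP − Pplat)/V̇ = (37 − 23) / 0.9 = 14.0/0.9 = 15.556 cmH2O·s/L.
C = Vt/(Pplat − PEEP) = 549.0 / (23 − 11) = 549.0/12.0 = 45.75 mL/cmH2O.
τ = R × C = 15.556 × 0.04575 L/cmH2O = 0.7117 s.
Fraction remaining at end-expiration = e^(−Te/τ) = e^(−0.86/0.7117) = 0.2987 → 29.87%.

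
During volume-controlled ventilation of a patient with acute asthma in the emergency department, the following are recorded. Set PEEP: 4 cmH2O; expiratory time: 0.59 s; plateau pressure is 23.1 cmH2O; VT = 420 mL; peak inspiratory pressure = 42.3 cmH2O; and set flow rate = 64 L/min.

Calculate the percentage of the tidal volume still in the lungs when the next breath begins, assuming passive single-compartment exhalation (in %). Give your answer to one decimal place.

22.5

Flow: 64 L/min ÷ 60 = 1.0667 L/s.
R = (PIP − Pplat)/V̇ = (42.3 − 23.1) / 1.0667 = 19.2/1.0667 = 17.999 cmH2O·s/L.
C = Vt/(Pplat − PEEP) = 420.0 / (23.1 − 4) = 420.0/19.1 = 21.99 mL/cmH2O.
τ = R × C = 17.999 × 0.02199 L/cmH2O = 0.3958 s.
Fraction remaining at end-expiration = e^(−Te/τ) = e^(−0.59/0.3958) = 0.2252 → 22.52%.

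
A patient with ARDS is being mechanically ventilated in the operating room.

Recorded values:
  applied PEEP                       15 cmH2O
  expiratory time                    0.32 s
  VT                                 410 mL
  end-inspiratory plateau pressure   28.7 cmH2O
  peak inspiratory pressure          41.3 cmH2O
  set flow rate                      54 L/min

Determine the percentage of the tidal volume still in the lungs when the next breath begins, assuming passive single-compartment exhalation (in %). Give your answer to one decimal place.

46.6

Flow: 54 L/min ÷ 60 = 0.9 L/s.
R = (PIP − Pplat)/V̇ = (41.3 − 28.7) / 0.9 = 12.6/0.9 = 14.0 cmH2O·s/L.
C = Vt/(Pplat − PEEP) = 410.0 / (28.7 − 15) = 410.0/13.7 = 29.927 mL/cmH2O.
τ = R × C = 14.0 × 0.02993 L/cmH2O = 0.419 s.
Fraction remaining at end-expiration = e^(−Te/τ) = e^(−0.32/0.419) = 0.4659 → 46.59%.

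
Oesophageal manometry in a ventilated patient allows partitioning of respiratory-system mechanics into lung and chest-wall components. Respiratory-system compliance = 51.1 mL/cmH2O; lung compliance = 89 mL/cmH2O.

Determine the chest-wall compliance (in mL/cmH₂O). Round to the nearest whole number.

120

1/Ccw = 1/Crs − 1/CL.
1/Ccw = 1/51.1 − 1/89 = 0.008334.
Ccw = 119.99 mL/cmH2O.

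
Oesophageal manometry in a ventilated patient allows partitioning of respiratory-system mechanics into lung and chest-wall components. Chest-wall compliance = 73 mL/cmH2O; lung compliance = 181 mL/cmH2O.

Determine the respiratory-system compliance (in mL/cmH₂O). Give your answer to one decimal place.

Lung and chest wall are elastances in series: 1/Crs = 1/CL + 1/Ccw.
1/Crs = 1/181 + 1/73 = 0.01922.
Crs = 52.029 mL/cmH2O.

52.0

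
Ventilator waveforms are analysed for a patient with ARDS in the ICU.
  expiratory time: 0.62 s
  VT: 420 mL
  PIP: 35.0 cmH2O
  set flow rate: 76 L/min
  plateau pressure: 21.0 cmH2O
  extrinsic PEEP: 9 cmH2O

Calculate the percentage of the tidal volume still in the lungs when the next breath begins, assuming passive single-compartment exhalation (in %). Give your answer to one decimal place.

20.1

Flow: 76 L/min ÷ 60 = 1.2667 L/s.
R = (PIP − Pplat)/V̇ = (35.0 − 21.0) / 1.2667 = 14.0/1.2667 = 11.052 cmH2O·s/L.
C = Vt/(Pplat − PEEP) = 420.0 / (21.0 − 9) = 420.0/12.0 = 35.0 mL/cmH2O.
τ = R × C = 11.052 × 0.035 L/cmH2O = 0.3868 s.
Fraction remaining at end-expiration = e^(−Te/τ) = e^(−0.62/0.3868) = 0.2013 → 20.13%.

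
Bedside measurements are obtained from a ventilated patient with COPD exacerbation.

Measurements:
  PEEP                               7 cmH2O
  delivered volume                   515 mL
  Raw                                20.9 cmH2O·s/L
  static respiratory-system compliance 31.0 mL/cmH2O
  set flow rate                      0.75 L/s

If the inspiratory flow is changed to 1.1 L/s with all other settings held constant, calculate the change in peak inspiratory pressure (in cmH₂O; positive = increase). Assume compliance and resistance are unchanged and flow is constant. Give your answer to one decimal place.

PIP = Vt/C + R·V̇ + PEEP (constant-flow equation of motion).
Only the resistive term changes: ΔPIP = R × ΔV̇ = 20.9 × (1.1 − 0.75) = 20.9 × 0.35 = 7.315 cmH2O.

7.3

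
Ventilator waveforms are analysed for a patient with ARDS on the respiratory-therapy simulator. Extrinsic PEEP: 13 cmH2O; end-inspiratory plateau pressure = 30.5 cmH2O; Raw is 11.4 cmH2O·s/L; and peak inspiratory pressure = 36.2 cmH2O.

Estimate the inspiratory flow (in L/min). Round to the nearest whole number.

flow = (PIP − Pplat) / Raw = (36.2 − 30.5) / 11.4 = 0.5 L/s × 60 = 30.0 L/min.

30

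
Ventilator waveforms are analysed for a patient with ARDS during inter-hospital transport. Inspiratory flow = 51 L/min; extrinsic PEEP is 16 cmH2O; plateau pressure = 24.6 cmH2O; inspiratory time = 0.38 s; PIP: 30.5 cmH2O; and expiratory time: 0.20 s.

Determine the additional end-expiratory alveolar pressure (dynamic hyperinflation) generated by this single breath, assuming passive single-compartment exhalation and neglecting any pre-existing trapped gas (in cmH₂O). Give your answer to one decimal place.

4.0

Flow: 51 L/min ÷ 60 = 0.85 L/s.
Vt = flow × Ti = 0.85 L/s × 0.38 s × 1000 mL/L = 323.0 mL.
R = (PIP − Pplat)/V̇ = (30.5 − 24.6) / 0.85 = 5.9/0.85 = 6.941 cmH2O·s/L.
C = Vt/(Pplat − PEEP) = 323.0 / (24.6 − 16) = 323.0/8.6 = 37.558 mL/cmH2O.
τ = R × C = 6.941 × 0.03756 L/cmH2O = 0.2607 s.
Fraction remaining = e^(−Te/τ) = e^(−0.20/0.2607) = 0.4643; trapped volume = 323.0 × 0.4643 = 149.97 mL.
Additional alveolar pressure from trapping ≈ V_trapped / C = 149.97 / 37.558 = 3.993 cmH2O.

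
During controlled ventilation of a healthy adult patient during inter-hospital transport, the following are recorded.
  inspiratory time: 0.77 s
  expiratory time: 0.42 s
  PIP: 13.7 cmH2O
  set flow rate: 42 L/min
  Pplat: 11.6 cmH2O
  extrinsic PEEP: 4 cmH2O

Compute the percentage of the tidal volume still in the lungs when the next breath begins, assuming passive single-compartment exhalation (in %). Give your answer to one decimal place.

Flow: 42 L/min ÷ 60 = 0.7 L/s.
Vt = flow × Ti = 0.7 L/s × 0.77 s × 1000 mL/L = 539.0 mL.
R = (PIP − Pplat)/V̇ = (13.7 − 11.6) / 0.7 = 2.1/0.7 = 3.0 cmH2O·s/L.
C = Vt/(Pplat − PEEP) = 539.0 / (11.6 − 4) = 539.0/7.6 = 70.921 mL/cmH2O.
τ = R × C = 3.0 × 0.07092 L/cmH2O = 0.2128 s.
Fraction remaining at end-expiration = e^(−Te/τ) = e^(−0.42/0.2128) = 0.1389 → 13.89%.

13.9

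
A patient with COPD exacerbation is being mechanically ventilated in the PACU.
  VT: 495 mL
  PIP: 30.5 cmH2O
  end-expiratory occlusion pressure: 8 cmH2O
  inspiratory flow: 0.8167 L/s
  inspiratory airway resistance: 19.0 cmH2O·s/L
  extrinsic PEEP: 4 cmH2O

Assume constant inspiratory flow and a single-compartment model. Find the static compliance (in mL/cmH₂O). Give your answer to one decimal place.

Total PEEP = 8 cmH2O (set 4 + intrinsic 4); this is the baseline alveolar pressure.
Equation of motion (constant flow): PIP = Vt/C + R·V̇ + PEEP.
Vt/C = PIP − R·V̇ − PEEP = 30.5 − 19.0×0.8167 − 8 = 30.5 − 15.517 − 8 = 6.983 cmH2O.
C = Vt / 6.983 = 495 / 6.983 = 70.886 mL/cmH2O.

70.9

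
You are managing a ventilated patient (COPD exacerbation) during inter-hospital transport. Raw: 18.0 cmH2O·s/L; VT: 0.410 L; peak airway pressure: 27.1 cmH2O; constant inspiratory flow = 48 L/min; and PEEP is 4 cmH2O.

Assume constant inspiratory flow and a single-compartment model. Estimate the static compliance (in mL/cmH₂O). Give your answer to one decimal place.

47.1

Flow: 48 L/min ÷ 60 = 0.8 L/s.
Equation of motion (constant flow): PIP = Vt/C + R·V̇ + PEEP.
Vt/C = PIP − R·V̇ − PEEP = 27.1 − 18.0×0.8 − 4 = 27.1 − 14.4 − 4 = 8.7 cmH2O.
C = Vt / 8.7 = 410 / 8.7 = 47.126 mL/cmH2O.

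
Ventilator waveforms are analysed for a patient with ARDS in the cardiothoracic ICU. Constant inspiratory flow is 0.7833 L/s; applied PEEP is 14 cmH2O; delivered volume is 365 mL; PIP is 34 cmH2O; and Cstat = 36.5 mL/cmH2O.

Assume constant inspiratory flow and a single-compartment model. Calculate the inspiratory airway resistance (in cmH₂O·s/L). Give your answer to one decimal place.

Equation of motion (constant flow): PIP = Vt/C + R·V̇ + PEEP.
R·V̇ = PIP − Vt/C − PEEP = 34 − 365/36.5 − 14 = 34 − 10.0 − 14 = 10.0 cmH2O.
R = 10.0 / 0.7833 = 12.767 cmH2O·s/L.

12.8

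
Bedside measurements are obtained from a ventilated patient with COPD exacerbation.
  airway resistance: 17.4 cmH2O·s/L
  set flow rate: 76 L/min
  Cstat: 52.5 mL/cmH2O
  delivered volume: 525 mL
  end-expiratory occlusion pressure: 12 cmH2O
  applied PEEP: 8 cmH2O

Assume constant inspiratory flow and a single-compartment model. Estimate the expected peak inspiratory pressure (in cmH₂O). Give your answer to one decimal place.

44.0

Flow: 76 L/min ÷ 60 = 1.2667 L/s.
Total PEEP = 12 cmH2O (set 8 + intrinsic 4); this is the baseline alveolar pressure.
Equation of motion (constant flow): PIP = Vt/C + R·V̇ + PEEP.
PIP = 525/52.5 + 17.4×1.2667 + 12 = 10.0 + 22.041 + 12 = 44.041 cmH2O.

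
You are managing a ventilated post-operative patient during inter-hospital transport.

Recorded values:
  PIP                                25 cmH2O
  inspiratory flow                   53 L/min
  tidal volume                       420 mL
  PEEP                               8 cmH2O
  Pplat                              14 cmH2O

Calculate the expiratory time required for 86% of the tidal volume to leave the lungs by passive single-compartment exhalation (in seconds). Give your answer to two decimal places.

Flow: 53 L/min ÷ 60 = 0.8833 L/s.
R = (PIP − Pplat)/V̇ = (25 − 14) / 0.8833 = 11.0/0.8833 = 12.453 cmH2O·s/L.
C = Vt/(Pplat − PEEP) = 420.0 / (14 − 8) = 420.0/6.0 = 70.0 mL/cmH2O.
τ = R × C = 12.453 × 0.07 L/cmH2O = 0.8717 s.
t = −τ·ln(1 − 0.86) = −0.8717·ln(0.14) = 1.714 s.

1.71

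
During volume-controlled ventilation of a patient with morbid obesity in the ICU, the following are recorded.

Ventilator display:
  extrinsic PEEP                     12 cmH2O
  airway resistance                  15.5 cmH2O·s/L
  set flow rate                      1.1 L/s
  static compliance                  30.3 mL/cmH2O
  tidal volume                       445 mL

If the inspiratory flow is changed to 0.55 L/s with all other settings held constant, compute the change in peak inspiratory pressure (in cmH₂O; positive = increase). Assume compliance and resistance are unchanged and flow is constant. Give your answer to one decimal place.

PIP = Vt/C + R·V̇ + PEEP (constant-flow equation of motion).
Only the resistive term changes: ΔPIP = R × ΔV̇ = 15.5 × (0.55 − 1.1) = 15.5 × -0.55 = -8.525 cmH2O.

-8.5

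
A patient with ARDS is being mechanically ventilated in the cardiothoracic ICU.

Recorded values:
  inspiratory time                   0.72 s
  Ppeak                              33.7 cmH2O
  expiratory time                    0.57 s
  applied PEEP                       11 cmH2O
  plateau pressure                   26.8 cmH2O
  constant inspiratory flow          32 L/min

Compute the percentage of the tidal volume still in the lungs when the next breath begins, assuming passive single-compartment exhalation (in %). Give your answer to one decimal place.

Flow: 32 L/min ÷ 60 = 0.5333 L/s.
Vt = flow × Ti = 0.5333 L/s × 0.72 s × 1000 mL/L = 383.98 mL.
R = (PIP − Pplat)/V̇ = (33.7 − 26.8) / 0.5333 = 6.9/0.5333 = 12.938 cmH2O·s/L.
C = Vt/(Pplat − PEEP) = 383.98 / (26.8 − 11) = 383.98/15.8 = 24.303 mL/cmH2O.
τ = R × C = 12.938 × 0.0243 L/cmH2O = 0.3144 s.
Fraction remaining at end-expiration = e^(−Te/τ) = e^(−0.57/0.3144) = 0.1632 → 16.32%.

16.3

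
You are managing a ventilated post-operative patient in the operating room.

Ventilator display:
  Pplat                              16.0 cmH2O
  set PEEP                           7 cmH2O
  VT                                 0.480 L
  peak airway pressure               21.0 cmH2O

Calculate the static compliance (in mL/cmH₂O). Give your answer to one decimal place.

53.3

Cstat = Vt / (Pplat − PEEP) = 480 / (16.0 − 7) = 480 / 9.0 = 53.333 mL/cmH2O.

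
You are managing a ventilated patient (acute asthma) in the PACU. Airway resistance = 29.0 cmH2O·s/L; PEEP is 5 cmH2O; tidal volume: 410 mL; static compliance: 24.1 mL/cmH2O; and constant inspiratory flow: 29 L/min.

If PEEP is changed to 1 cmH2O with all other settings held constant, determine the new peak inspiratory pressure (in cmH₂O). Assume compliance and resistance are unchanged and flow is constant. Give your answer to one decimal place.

32.0

Flow: 29 L/min ÷ 60 = 0.4833 L/s.
PIP = Vt/C + R·V̇ + PEEP (constant-flow equation of motion).
Only the baseline term changes: ΔPIP = ΔPEEP = 1 − 5 = -4.0 cmH2O.
Original PIP = 410/24.1 + 29.0×0.4833 + 5 = 36.028 cmH2O; new PIP = 36.028 + (-4.0) = 32.028 cmH2O.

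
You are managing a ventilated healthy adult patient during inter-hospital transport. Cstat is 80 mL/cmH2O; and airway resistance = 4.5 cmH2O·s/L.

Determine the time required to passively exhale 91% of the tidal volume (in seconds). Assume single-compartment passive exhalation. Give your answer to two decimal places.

0.87

τ = R × C = 4.5 × 80 mL/cmH2O = 4.5 × 0.080 L/cmH2O = 0.36 s.
Exhaled fraction f = 1 − e^(−t/τ) → t = −τ·ln(1 − f) = −0.36·ln(0.09) = 0.8669 s.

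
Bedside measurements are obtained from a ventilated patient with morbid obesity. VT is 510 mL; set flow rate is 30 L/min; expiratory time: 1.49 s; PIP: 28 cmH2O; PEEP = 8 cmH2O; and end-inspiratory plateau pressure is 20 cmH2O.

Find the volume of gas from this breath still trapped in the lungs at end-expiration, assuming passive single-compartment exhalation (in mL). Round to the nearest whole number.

57

Flow: 30 L/min ÷ 60 = 0.5 L/s.
R = (PIP − Pplat)/V̇ = (28 − 20) / 0.5 = 8.0/0.5 = 16.0 cmH2O·s/L.
C = Vt/(Pplat − PEEP) = 510.0 / (20 − 8) = 510.0/12.0 = 42.5 mL/cmH2O.
τ = R × C = 16.0 × 0.0425 L/cmH2O = 0.68 s.
Fraction remaining = e^(−Te/τ) = e^(−1.49/0.68) = 0.1118.
Trapped volume = 510.0 × 0.1118 = 57.018 mL.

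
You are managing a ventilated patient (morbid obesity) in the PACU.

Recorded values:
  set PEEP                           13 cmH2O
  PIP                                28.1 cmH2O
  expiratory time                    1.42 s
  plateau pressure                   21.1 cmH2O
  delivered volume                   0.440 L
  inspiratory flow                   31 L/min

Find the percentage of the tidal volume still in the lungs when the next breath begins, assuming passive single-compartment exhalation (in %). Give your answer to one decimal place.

Flow: 31 L/min ÷ 60 = 0.5167 L/s.
R = (PIP − Pplat)/V̇ = (28.1 − 21.1) / 0.5167 = 7.0/0.5167 = 13.548 cmH2O·s/L.
C = Vt/(Pplat − PEEP) = 440.0 / (21.1 − 13) = 440.0/8.1 = 54.321 mL/cmH2O.
τ = R × C = 13.548 × 0.05432 L/cmH2O = 0.7359 s.
Fraction remaining at end-expiration = e^(−Te/τ) = e^(−1.42/0.7359) = 0.1452 → 14.52%.

14.5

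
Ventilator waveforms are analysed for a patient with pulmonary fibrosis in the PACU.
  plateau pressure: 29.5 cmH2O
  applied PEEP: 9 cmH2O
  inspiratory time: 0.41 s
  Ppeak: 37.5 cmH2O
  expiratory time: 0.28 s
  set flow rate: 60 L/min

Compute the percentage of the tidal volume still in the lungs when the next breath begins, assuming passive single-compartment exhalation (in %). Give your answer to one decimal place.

Flow: 60 L/min ÷ 60 = 1 L/s.
Vt = flow × Ti = 1 L/s × 0.41 s × 1000 mL/L = 410.0 mL.
R = (PIP − Pplat)/V̇ = (37.5 − 29.5) / 1 = 8.0/1 = 8.0 cmH2O·s/L.
C = Vt/(Pplat − PEEP) = 410.0 / (29.5 − 9) = 410.0/20.5 = 20.0 mL/cmH2O.
τ = R × C = 8.0 × 0.02 L/cmH2O = 0.16 s.
Fraction remaining at end-expiration = e^(−Te/τ) = e^(−0.28/0.16) = 0.1738 → 17.38%.

17.4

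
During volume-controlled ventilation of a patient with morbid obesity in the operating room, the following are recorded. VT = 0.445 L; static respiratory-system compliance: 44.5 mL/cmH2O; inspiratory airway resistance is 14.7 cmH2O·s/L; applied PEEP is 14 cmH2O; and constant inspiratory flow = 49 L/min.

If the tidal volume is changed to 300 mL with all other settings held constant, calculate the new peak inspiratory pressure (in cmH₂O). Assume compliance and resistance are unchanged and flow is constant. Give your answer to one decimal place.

32.7

Flow: 49 L/min ÷ 60 = 0.8167 L/s.
PIP = Vt/C + R·V̇ + PEEP (constant-flow equation of motion).
Only the elastic term changes: ΔPIP = ΔVt / C = (300 − 445) / 44.5 = -3.258 cmH2O.
Original PIP = 445/44.5 + 14.7×0.8167 + 14 = 36.005 cmH2O; new PIP = 36.005 + (-3.258) = 32.747 cmH2O.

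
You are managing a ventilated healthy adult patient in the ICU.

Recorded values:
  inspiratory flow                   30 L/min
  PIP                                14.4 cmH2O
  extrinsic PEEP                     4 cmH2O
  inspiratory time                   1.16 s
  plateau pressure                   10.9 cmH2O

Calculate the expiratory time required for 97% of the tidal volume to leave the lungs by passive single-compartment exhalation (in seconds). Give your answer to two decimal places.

2.06

Flow: 30 L/min ÷ 60 = 0.5 L/s.
Vt = flow × Ti = 0.5 L/s × 1.16 s × 1000 mL/L = 580.0 mL.
R = (PIP − Pplat)/V̇ = (14.4 − 10.9) / 0.5 = 3.5/0.5 = 7.0 cmH2O·s/L.
C = Vt/(Pplat − PEEP) = 580.0 / (10.9 − 4) = 580.0/6.9 = 84.058 mL/cmH2O.
τ = R × C = 7.0 × 0.08406 L/cmH2O = 0.5884 s.
t = −τ·ln(1 − 0.97) = −0.5884·ln(0.03) = 2.063 s.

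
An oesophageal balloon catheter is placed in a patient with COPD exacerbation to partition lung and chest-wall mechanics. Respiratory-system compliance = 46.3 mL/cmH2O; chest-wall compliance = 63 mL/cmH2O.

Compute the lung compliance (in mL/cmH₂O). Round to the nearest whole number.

175

1/CL = 1/Crs − 1/Ccw.
1/CL = 1/46.3 − 1/63 = 0.005725.
CL = 174.67 mL/cmH2O.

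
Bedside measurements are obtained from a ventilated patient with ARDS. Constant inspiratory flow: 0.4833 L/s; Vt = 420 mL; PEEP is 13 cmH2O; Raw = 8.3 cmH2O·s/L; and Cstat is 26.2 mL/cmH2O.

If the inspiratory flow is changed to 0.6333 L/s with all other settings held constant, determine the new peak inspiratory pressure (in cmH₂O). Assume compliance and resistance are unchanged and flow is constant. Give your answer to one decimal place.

34.3

PIP = Vt/C + R·V̇ + PEEP (constant-flow equation of motion).
Only the resistive term changes: ΔPIP = R × ΔV̇ = 8.3 × (0.6333 − 0.4833) = 8.3 × 0.15 = 1.245 cmH2O.
Original PIP = 420/26.2 + 8.3×0.4833 + 13 = 33.042 cmH2O; new PIP = 33.042 + (1.245) = 34.287 cmH2O.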